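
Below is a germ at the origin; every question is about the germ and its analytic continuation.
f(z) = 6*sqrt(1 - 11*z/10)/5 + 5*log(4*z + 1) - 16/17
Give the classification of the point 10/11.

The term (6/5)*sqrt(1 - z/(10/11)) has argument 1 - 10/11/(10/11) = 0 at 10/11: a square-root (algebraic, two-sheeted) branch point; the remaining terms are analytic or single-valued there.

The point is an algebraic (square-root) branch point.


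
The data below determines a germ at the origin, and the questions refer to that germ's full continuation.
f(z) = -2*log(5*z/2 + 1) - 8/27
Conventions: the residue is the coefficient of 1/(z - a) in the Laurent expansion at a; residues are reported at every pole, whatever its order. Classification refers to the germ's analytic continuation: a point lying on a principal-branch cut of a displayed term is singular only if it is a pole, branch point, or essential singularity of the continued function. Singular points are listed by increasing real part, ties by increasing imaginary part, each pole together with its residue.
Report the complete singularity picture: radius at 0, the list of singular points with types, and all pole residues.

Radius of convergence at 0: 2/5.
At -2/5: a logarithmic branch point.

Branch term (-2)*log(1 - z/(-2/5)): its argument vanishes at z = -2/5, a logarithmic branch point, modulus 2/5.
The radius of convergence is the smallest modulus among the singular points: 2/5.


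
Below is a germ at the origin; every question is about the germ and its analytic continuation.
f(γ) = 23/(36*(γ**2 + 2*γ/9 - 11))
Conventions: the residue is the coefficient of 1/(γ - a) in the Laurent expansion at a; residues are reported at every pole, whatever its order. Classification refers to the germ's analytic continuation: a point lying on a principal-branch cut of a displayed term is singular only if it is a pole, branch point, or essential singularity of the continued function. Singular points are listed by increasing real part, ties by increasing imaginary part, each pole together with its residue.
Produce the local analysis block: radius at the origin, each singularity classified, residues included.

Denominator factor (γ**2 + 2*γ/9 - 11): discriminant 3568/81, real irrational roots -1/9 + (2/9)*sqrt(223) and -1/9 - (2/9)*sqrt(223); poles of order 1, moduli -1/9 + (2/9)*sqrt(223) and 1/9 + (2/9)*sqrt(223).
The radius of convergence is the smallest modulus among the singular points: -1/9 + (2/9)*sqrt(223).
The factor γ**2 + 2*γ/9 - 11 splits as (γ - a)(γ - a') with a = -1/9 - (2/9)*sqrt(223), a' = -1/9 + (2/9)*sqrt(223). At the order-1 pole a set g(γ) = (γ - a)*f(γ) = [23/36] / (γ - a').
Simple pole: residue = g(a) at a = -1/9 - (2/9)*sqrt(223), which is -(23/3568)*sqrt(223).
The factor γ**2 + 2*γ/9 - 11 splits as (γ - a)(γ - a') with a = -1/9 + (2/9)*sqrt(223), a' = -1/9 - (2/9)*sqrt(223). At the order-1 pole a set g(γ) = (γ - a)*f(γ) = [23/36] / (γ - a').
Simple pole: residue = g(a) at a = -1/9 + (2/9)*sqrt(223), which is (23/3568)*sqrt(223).
List the singular points by increasing real part (a conjugate pair: the negative imaginary part first).

Radius of convergence at 0: -1/9 + (2/9)*sqrt(223).
At -1/9 - (2/9)*sqrt(223): a pole of order 1; residue -(23/3568)*sqrt(223).
At -1/9 + (2/9)*sqrt(223): a pole of order 1; residue (23/3568)*sqrt(223).


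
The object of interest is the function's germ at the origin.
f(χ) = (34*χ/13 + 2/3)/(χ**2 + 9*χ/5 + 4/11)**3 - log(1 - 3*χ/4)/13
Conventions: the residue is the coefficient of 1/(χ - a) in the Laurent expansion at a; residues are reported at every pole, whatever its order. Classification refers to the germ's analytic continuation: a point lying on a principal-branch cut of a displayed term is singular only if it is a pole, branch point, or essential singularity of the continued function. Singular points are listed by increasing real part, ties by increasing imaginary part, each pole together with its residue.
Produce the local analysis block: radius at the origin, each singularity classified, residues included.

Radius of convergence at 0: 9/10 - (1/110)*sqrt(5401).
At -9/10 - (1/110)*sqrt(5401): a pole of order 3; residue (49761250/1538820023)*sqrt(5401).
At -9/10 + (1/110)*sqrt(5401): a pole of order 3; residue -(49761250/1538820023)*sqrt(5401).
At 4/3: a logarithmic branch point.

Denominator factor (χ**2 + 9*χ/5 + 4/11)^3: discriminant 491/275, real irrational roots -9/10 + (1/110)*sqrt(5401) and -9/10 - (1/110)*sqrt(5401); poles of order 3, moduli 9/10 - (1/110)*sqrt(5401) and 9/10 + (1/110)*sqrt(5401).
Branch term (-1/13)*log(1 - χ/(4/3)): its argument vanishes at χ = 4/3, a logarithmic branch point, modulus 4/3.
The radius of convergence is the smallest modulus among the singular points: 9/10 - (1/110)*sqrt(5401).
The branch term is analytic at -9/10 - (1/110)*sqrt(5401) and contributes nothing to the residue; only the rational part matters.
The factor χ**2 + 9*χ/5 + 4/11 splits as (χ - a)(χ - a') with a = -9/10 - (1/110)*sqrt(5401), a' = -9/10 + (1/110)*sqrt(5401). At the order-3 pole a set g(χ) = (χ - a)^3*(rational part) = [34*χ/13 + 2/3] / (χ - a')^3.
Order-3 pole: residue = g''(a)/2; g''(-9/10 - (1/110)*sqrt(5401)) = (99522500/1538820023)*sqrt(5401), so the residue is (49761250/1538820023)*sqrt(5401).
The branch term is analytic at -9/10 + (1/110)*sqrt(5401) and contributes nothing to the residue; only the rational part matters.
The factor χ**2 + 9*χ/5 + 4/11 splits as (χ - a)(χ - a') with a = -9/10 + (1/110)*sqrt(5401), a' = -9/10 - (1/110)*sqrt(5401). At the order-3 pole a set g(χ) = (χ - a)^3*(rational part) = [34*χ/13 + 2/3] / (χ - a')^3.
Order-3 pole: residue = g''(a)/2; g''(-9/10 + (1/110)*sqrt(5401)) = -(99522500/1538820023)*sqrt(5401), so the residue is -(49761250/1538820023)*sqrt(5401).
List the singular points by increasing real part (a conjugate pair: the negative imaginary part first).


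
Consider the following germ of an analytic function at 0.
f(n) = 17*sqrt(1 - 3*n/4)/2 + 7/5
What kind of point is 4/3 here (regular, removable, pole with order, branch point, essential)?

The point is an algebraic (square-root) branch point.

The term (17/2)*sqrt(1 - n/(4/3)) has argument 1 - 4/3/(4/3) = 0 at 4/3: a square-root (algebraic, two-sheeted) branch point; the remaining terms are analytic or single-valued there.


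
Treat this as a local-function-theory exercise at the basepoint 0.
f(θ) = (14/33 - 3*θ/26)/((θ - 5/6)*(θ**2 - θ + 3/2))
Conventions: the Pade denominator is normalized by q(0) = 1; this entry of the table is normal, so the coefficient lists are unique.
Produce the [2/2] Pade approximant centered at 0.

The Pade approximant has numerator coefficients [-56/165, -250335698/231791365, -1502014188/2549705015]; denominator coefficients [1, 84914122/53490315, -24668450/10698063].

Taylor coefficients needed (expand at 0): a_0 = -56/165, a_1 = -17414/32175, a_2 = -247352/482625, a_3 = -3144836/7239375, a_4 = -53447048/108590625.
Write the denominator as Q(θ) = 1 + q1*θ + q2*θ^2. Requiring Q*f - P = O(θ^5) with deg P <= 2 kills the coefficients of θ^3..θ^4 in Q*f:
  θ^3: a_3 + q1*a_2 + q2*a_1 = 0, i.e. -3144836/7239375 + (-247352/482625)*q1 + (-17414/32175)*q2 = 0.
  θ^4: a_4 + q1*a_3 + q2*a_2 = 0, i.e. -53447048/108590625 + (-3144836/7239375)*q1 + (-247352/482625)*q2 = 0.
Solving this linear system: q1 = 84914122/53490315, q2 = -24668450/10698063.
The numerator is Q*f truncated at degree 2: P0 = a_0 = -56/165; P1 = a_1 + q1*a_0 = -250335698/231791365; P2 = a_2 + q1*a_1 + q2*a_0 = -1502014188/2549705015.


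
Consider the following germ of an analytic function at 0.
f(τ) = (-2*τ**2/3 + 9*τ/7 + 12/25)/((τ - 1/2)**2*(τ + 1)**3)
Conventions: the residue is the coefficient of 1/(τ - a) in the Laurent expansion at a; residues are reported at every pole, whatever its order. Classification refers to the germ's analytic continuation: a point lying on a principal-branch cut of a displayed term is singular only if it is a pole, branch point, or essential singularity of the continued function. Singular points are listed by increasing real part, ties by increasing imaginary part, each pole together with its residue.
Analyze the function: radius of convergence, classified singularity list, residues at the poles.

Denominator factor (τ - 1/2)^2: pole of order 2 at 1/2, modulus 1/2.
Denominator factor (τ + 1)^3: pole of order 3 at -1, modulus 1.
The radius of convergence is the smallest modulus among the singular points: 1/2.
At the order-3 pole -1 set g(τ) = (τ - (-1))^3*f(τ) = (-2*τ**2/3 + 9*τ/7 + 12/25)/(τ - 1/2)**2.
Order-3 pole: residue = g''(a)/2; g''(-1) = 1552/2025, so the residue is 776/2025.
At the order-2 pole 1/2 set g(τ) = (τ - (1/2))^2*f(τ) = (-2*τ**2/3 + 9*τ/7 + 12/25)/(τ + 1)**3.
Order-2 pole: residue = g'(a); g'(1/2) = -776/2025, so the residue is -776/2025.
List the singular points by increasing real part (a conjugate pair: the negative imaginary part first).

Radius of convergence at 0: 1/2.
At -1: a pole of order 3; residue 776/2025.
At 1/2: a pole of order 2; residue -776/2025.


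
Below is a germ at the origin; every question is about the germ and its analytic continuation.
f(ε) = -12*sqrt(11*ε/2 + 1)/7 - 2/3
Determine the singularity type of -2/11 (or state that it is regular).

The point is an algebraic (square-root) branch point.

The term (-12/7)*sqrt(1 - ε/(-2/11)) has argument 1 - -2/11/(-2/11) = 0 at -2/11: a square-root (algebraic, two-sheeted) branch point; the remaining terms are analytic or single-valued there.


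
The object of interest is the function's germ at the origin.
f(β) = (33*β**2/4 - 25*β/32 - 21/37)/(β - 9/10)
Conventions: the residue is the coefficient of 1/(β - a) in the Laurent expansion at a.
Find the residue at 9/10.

At the order-1 pole 9/10 set g(β) = (β - (9/10))*f(β) = 33*β**2/4 - 25*β/32 - 21/37.
Simple pole: residue = g(a) at a = 9/10, which is 320379/59200.

The residue is 320379/59200.


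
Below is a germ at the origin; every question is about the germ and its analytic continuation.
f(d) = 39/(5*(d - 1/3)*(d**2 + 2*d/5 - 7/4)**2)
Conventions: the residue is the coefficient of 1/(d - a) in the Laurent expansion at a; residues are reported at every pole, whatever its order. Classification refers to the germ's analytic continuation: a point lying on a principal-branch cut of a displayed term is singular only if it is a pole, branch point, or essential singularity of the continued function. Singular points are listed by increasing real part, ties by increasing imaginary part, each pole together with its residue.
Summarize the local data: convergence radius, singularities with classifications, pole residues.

Radius of convergence at 0: 1/3.
At -1/5 - (1/10)*sqrt(179): a pole of order 2; residue -126360/73441 + (171362880/2353123081)*sqrt(179).
At 1/3: a pole of order 1; residue 252720/73441.
At -1/5 + (1/10)*sqrt(179): a pole of order 2; residue -126360/73441 - (171362880/2353123081)*sqrt(179).

Denominator factor (d - 1/3): pole of order 1 at 1/3, modulus 1/3.
Denominator factor (d**2 + 2*d/5 - 7/4)^2: discriminant 179/25, real irrational roots -1/5 + (1/10)*sqrt(179) and -1/5 - (1/10)*sqrt(179); poles of order 2, moduli -1/5 + (1/10)*sqrt(179) and 1/5 + (1/10)*sqrt(179).
The radius of convergence is the smallest modulus among the singular points: 1/3.
The factor d**2 + 2*d/5 - 7/4 splits as (d - a)(d - a') with a = -1/5 - (1/10)*sqrt(179), a' = -1/5 + (1/10)*sqrt(179). At the order-2 pole a set g(d) = (d - a)^2*f(d) = [39/(5*(d - 1/3))] / (d - a')^2.
Order-2 pole: residue = g'(a); g'(-1/5 - (1/10)*sqrt(179)) = -126360/73441 + (171362880/2353123081)*sqrt(179), so the residue is -126360/73441 + (171362880/2353123081)*sqrt(179).
At the order-1 pole 1/3 set g(d) = (d - (1/3))*f(d) = 39/(5*(d**2 + 2*d/5 - 7/4)**2).
Simple pole: residue = g(a) at a = 1/3, which is 252720/73441.
The factor d**2 + 2*d/5 - 7/4 splits as (d - a)(d - a') with a = -1/5 + (1/10)*sqrt(179), a' = -1/5 - (1/10)*sqrt(179). At the order-2 pole a set g(d) = (d - a)^2*f(d) = [39/(5*(d - 1/3))] / (d - a')^2.
Order-2 pole: residue = g'(a); g'(-1/5 + (1/10)*sqrt(179)) = -126360/73441 - (171362880/2353123081)*sqrt(179), so the residue is -126360/73441 - (171362880/2353123081)*sqrt(179).
List the singular points by increasing real part (a conjugate pair: the negative imaginary part first).


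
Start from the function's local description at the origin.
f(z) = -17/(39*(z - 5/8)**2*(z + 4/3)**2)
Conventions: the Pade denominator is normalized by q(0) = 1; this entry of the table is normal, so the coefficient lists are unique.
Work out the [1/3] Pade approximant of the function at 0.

Taylor coefficients needed (expand at 0): a_0 = -204/325, a_1 = -1734/1625, a_2 = -93177/32500, a_3 = -874803/162500, a_4 = -28289139/2600000.
Write the denominator as Q(z) = 1 + q1*z + q2*z^2 + q3*z^3. Requiring Q*f - P = O(z^5) with deg P <= 1 kills the coefficients of z^2..z^4 in Q*f:
  z^2: a_2 + q1*a_1 + q2*a_0 = 0, i.e. -93177/32500 + (-1734/1625)*q1 + (-204/325)*q2 = 0.
  z^3: a_3 + q1*a_2 + q2*a_1 + q3*a_0 = 0, i.e. -874803/162500 + (-93177/32500)*q1 + (-1734/1625)*q2 + (-204/325)*q3 = 0.
  z^4: a_4 + q1*a_3 + q2*a_2 + q3*a_1 = 0, i.e. -28289139/2600000 + (-874803/162500)*q1 + (-93177/32500)*q2 + (-1734/1625)*q3 = 0.
Solving this linear system: q1 = -409/170, q2 = -191/400, q3 = 5481/1700.
The numerator is Q*f truncated at degree 1: P0 = a_0 = -204/325; P1 = a_1 + q1*a_0 = 144/325.

The Pade approximant has numerator coefficients [-204/325, 144/325]; denominator coefficients [1, -409/170, -191/400, 5481/1700].


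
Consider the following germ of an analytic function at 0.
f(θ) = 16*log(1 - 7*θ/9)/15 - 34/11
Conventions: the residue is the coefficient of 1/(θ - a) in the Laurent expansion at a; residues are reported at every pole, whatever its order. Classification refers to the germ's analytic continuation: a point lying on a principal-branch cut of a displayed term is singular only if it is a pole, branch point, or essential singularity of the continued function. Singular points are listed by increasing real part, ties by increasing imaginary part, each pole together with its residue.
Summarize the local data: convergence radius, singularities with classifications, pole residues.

Branch term (16/15)*log(1 - θ/(9/7)): its argument vanishes at θ = 9/7, a logarithmic branch point, modulus 9/7.
The radius of convergence is the smallest modulus among the singular points: 9/7.

Radius of convergence at 0: 9/7.
At 9/7: a logarithmic branch point.


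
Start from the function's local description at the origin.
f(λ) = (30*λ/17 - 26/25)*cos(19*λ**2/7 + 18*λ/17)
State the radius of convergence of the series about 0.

The radius of convergence is infinite.

The factor cos(19*λ**2/7 + 18*λ/17) is entire and contributes no finite singular point.
The polynomial part has no poles.
No finite singular points: the Taylor series at 0 converges everywhere.


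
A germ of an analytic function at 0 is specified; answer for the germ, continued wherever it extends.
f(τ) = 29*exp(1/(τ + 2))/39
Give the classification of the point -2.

The point is an essential singularity.

The exponent 1/(τ - (-2)) has a pole at -2, so exp(1/(τ - (-2))) takes every nonzero value near it: an essential singularity (not a pole of any order).


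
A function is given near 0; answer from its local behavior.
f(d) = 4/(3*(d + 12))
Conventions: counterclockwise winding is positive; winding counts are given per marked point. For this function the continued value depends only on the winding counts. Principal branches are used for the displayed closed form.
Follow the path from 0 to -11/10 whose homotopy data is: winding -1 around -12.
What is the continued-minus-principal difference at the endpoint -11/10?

Continued minus principal equals 0.

The function is rational, hence single-valued: continuing it around any pole returns the same value, so the difference is 0.


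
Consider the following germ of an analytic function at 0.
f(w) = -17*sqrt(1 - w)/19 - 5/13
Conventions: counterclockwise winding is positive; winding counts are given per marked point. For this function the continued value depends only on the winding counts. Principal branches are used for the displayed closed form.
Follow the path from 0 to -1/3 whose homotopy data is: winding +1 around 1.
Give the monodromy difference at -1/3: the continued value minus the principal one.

The rational part is single-valued and drops out of the difference; each branch term changes only by its own monodromy.
(-17/19)*sqrt(1 - w/(1)): winding +1 is odd, the square root flips sign, contributing -2*(-17/19)*sqrt(1 - (-1/3)/(1)) = -2*(-17/19)*sqrt(4/3) = (68/57)*sqrt(3).
Summing the contributions at w = -1/3 gives (68/57)*sqrt(3).

Continued minus principal equals (68/57)*sqrt(3).


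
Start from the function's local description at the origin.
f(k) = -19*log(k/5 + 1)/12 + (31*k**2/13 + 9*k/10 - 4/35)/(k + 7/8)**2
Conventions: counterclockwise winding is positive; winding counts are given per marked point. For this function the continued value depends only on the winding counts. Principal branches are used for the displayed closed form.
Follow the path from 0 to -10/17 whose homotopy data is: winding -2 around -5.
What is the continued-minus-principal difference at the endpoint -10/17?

Continued minus principal equals (19/3)*pi*i.

The rational part is single-valued and drops out of the difference; each branch term changes only by its own monodromy.
(-19/12)*log(1 - k/(-5)): each positive loop around -5 adds 2*pi*i to the log, so winding -2 contributes (-19/12)*(-2)*2*pi*i = (19/3)*pi*i.
Summing the contributions at k = -10/17 gives (19/3)*pi*i.


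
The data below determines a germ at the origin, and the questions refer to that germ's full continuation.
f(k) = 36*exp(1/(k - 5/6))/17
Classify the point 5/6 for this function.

The point is an essential singularity.

The exponent 1/(k - (5/6)) has a pole at 5/6, so exp(1/(k - (5/6))) takes every nonzero value near it: an essential singularity (not a pole of any order).


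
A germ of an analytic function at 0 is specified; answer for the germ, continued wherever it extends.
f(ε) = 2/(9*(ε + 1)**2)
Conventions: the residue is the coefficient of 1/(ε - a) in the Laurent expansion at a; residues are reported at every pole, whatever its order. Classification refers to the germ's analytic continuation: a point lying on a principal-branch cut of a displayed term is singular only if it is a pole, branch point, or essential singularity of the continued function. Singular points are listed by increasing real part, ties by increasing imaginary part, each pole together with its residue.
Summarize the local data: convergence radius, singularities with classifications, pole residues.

Denominator factor (ε + 1)^2: pole of order 2 at -1, modulus 1.
The radius of convergence is the smallest modulus among the singular points: 1.
At the order-2 pole -1 set g(ε) = (ε - (-1))^2*f(ε) = 2/9.
Order-2 pole: residue = g'(a); g'(-1) = 0, so the residue is 0.

Radius of convergence at 0: 1.
At -1: a pole of order 2; residue 0.


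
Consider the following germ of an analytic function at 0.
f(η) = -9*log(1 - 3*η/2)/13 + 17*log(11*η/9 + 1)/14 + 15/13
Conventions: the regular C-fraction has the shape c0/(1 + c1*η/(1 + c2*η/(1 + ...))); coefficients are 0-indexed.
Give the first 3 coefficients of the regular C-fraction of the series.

Taylor coefficients (expand at 0): a_0 = 15/13, a_1 = 2066/819, a_2 = -7555/58968.
c0 = a_0 = 15/13. Peel one level at a time: if S = 1 + c*η/S' with S'(0) = 1, then c is the η-coefficient of S and S' = c*η/(S - 1).
S_1 = c0/f = 1 + (-2066/945)*η + (34940123/7144200)*η^2 + ...; c1 = -2066/945.
S_2 = c1*η/(S_1 - 1) = 1 + (34940123/15618960)*η + ...; c2 = 34940123/15618960.

The regular C-fraction coefficients are [15/13, -2066/945, 34940123/15618960].


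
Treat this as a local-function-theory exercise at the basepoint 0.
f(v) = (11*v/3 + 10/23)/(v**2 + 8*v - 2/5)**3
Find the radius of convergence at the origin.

Denominator factor (v**2 + 8*v - 2/5)^3: discriminant 328/5, real irrational roots -4 + (1/5)*sqrt(410) and -4 - (1/5)*sqrt(410); poles of order 3, moduli -4 + (1/5)*sqrt(410) and 4 + (1/5)*sqrt(410).
The radius of convergence is the smallest modulus among the singular points: -4 + (1/5)*sqrt(410).

The radius of convergence is -4 + (1/5)*sqrt(410).


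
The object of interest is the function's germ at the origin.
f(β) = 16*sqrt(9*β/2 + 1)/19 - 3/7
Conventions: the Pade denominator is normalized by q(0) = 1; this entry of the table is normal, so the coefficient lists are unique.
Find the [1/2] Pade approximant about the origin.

Taylor coefficients needed (expand at 0): a_0 = 55/133, a_1 = 36/19, a_2 = -81/38, a_3 = 729/152.
Write the denominator as Q(β) = 1 + q1*β + q2*β^2. Requiring Q*f - P = O(β^4) with deg P <= 1 kills the coefficients of β^2..β^3 in Q*f:
  β^2: a_2 + q1*a_1 + q2*a_0 = 0, i.e. -81/38 + (36/19)*q1 + (55/133)*q2 = 0.
  β^3: a_3 + q1*a_2 + q2*a_1 = 0, i.e. 729/152 + (-81/38)*q1 + (36/19)*q2 = 0.
Solving this linear system: q1 = 167/124, q2 = -63/62.
The numerator is Q*f truncated at degree 1: P0 = a_0 = 55/133; P1 = a_1 + q1*a_0 = 40433/16492.

The Pade approximant has numerator coefficients [55/133, 40433/16492]; denominator coefficients [1, 167/124, -63/62].


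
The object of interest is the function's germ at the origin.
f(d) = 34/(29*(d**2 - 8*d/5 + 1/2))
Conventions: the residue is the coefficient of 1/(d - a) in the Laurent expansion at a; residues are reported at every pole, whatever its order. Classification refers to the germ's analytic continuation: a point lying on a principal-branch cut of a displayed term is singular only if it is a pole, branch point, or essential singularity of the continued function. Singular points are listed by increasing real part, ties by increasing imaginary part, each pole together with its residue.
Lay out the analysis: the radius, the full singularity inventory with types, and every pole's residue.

Denominator factor (d**2 - 8*d/5 + 1/2): discriminant 14/25, real irrational roots 4/5 + (1/10)*sqrt(14) and 4/5 - (1/10)*sqrt(14); poles of order 1, moduli 4/5 + (1/10)*sqrt(14) and 4/5 - (1/10)*sqrt(14).
The radius of convergence is the smallest modulus among the singular points: 4/5 - (1/10)*sqrt(14).
The factor d**2 - 8*d/5 + 1/2 splits as (d - a)(d - a') with a = 4/5 - (1/10)*sqrt(14), a' = 4/5 + (1/10)*sqrt(14). At the order-1 pole a set g(d) = (d - a)*f(d) = [34/29] / (d - a').
Simple pole: residue = g(a) at a = 4/5 - (1/10)*sqrt(14), which is -(85/203)*sqrt(14).
The factor d**2 - 8*d/5 + 1/2 splits as (d - a)(d - a') with a = 4/5 + (1/10)*sqrt(14), a' = 4/5 - (1/10)*sqrt(14). At the order-1 pole a set g(d) = (d - a)*f(d) = [34/29] / (d - a').
Simple pole: residue = g(a) at a = 4/5 + (1/10)*sqrt(14), which is (85/203)*sqrt(14).
List the singular points by increasing real part (a conjugate pair: the negative imaginary part first).

Radius of convergence at 0: 4/5 - (1/10)*sqrt(14).
At 4/5 - (1/10)*sqrt(14): a pole of order 1; residue -(85/203)*sqrt(14).
At 4/5 + (1/10)*sqrt(14): a pole of order 1; residue (85/203)*sqrt(14).


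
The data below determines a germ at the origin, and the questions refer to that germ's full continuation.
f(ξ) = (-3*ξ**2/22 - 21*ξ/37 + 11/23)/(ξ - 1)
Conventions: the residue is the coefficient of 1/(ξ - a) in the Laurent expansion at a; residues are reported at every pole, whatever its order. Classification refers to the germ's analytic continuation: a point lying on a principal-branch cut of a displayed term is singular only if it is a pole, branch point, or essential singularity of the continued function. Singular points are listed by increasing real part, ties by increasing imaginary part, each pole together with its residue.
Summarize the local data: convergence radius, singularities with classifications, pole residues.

Denominator factor (ξ - 1): pole of order 1 at 1, modulus 1.
The radius of convergence is the smallest modulus among the singular points: 1.
At the order-1 pole 1 set g(ξ) = (ξ - (1))*f(ξ) = -3*ξ**2/22 - 21*ξ/37 + 11/23.
Simple pole: residue = g(a) at a = 1, which is -4225/18722.

Radius of convergence at 0: 1.
At 1: a pole of order 1; residue -4225/18722.


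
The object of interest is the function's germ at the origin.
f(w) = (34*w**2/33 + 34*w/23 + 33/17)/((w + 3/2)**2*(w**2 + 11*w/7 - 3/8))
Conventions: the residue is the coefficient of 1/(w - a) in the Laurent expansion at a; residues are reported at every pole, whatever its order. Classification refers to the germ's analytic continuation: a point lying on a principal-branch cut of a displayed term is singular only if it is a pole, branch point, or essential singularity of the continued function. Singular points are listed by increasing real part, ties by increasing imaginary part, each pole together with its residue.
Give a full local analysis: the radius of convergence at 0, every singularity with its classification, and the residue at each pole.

Denominator factor (w**2 + 11*w/7 - 3/8): discriminant 389/98, real irrational roots -11/14 + (1/28)*sqrt(778) and -11/14 - (1/28)*sqrt(778); poles of order 1, moduli -11/14 + (1/28)*sqrt(778) and 11/14 + (1/28)*sqrt(778).
Denominator factor (w + 3/2)^2: pole of order 2 at -3/2, modulus 3/2.
The radius of convergence is the smallest modulus among the singular points: -11/14 + (1/28)*sqrt(778).
The factor w**2 + 11*w/7 - 3/8 splits as (w - a)(w - a') with a = -11/14 - (1/28)*sqrt(778), a' = -11/14 + (1/28)*sqrt(778). At the order-1 pole a set g(w) = (w - a)*f(w) = [(34*w**2/33 + 34*w/23 + 33/17)/(w + 3/2)**2] / (w - a').
Simple pole: residue = g(a) at a = -11/14 - (1/28)*sqrt(778), which is -8305472/1045143 - (121577078/406560627)*sqrt(778).
At the order-2 pole -3/2 set g(w) = (w - (-3/2))^2*f(w) = (34*w**2/33 + 34*w/23 + 33/17)/(w**2 + 11*w/7 - 3/8).
Order-2 pole: residue = g'(a); g'(-3/2) = 16610944/1045143, so the residue is 16610944/1045143.
The factor w**2 + 11*w/7 - 3/8 splits as (w - a)(w - a') with a = -11/14 + (1/28)*sqrt(778), a' = -11/14 - (1/28)*sqrt(778). At the order-1 pole a set g(w) = (w - a)*f(w) = [(34*w**2/33 + 34*w/23 + 33/17)/(w + 3/2)**2] / (w - a').
Simple pole: residue = g(a) at a = -11/14 + (1/28)*sqrt(778), which is -8305472/1045143 + (121577078/406560627)*sqrt(778).
List the singular points by increasing real part (a conjugate pair: the negative imaginary part first).

Radius of convergence at 0: -11/14 + (1/28)*sqrt(778).
At -11/14 - (1/28)*sqrt(778): a pole of order 1; residue -8305472/1045143 - (121577078/406560627)*sqrt(778).
At -3/2: a pole of order 2; residue 16610944/1045143.
At -11/14 + (1/28)*sqrt(778): a pole of order 1; residue -8305472/1045143 + (121577078/406560627)*sqrt(778).


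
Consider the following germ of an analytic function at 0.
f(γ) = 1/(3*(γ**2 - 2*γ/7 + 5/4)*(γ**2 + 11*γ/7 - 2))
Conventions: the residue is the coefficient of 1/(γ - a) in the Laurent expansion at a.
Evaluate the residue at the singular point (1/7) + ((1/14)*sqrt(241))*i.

The factor γ**2 - 2*γ/7 + 5/4 splits as (γ - a)(γ - a') with a = (1/7) + ((1/14)*sqrt(241))*i, a' = (1/7) - ((1/14)*sqrt(241))*i. At the order-1 pole a set g(γ) = (γ - a)*f(γ) = [1/(3*(γ**2 + 11*γ/7 - 2))] / (γ - a').
Simple pole: residue = g(a) at a = (1/7) + ((1/14)*sqrt(241))*i, which is (-56/2379) + ((420/191113)*sqrt(241))*i.

The residue is (-56/2379) + ((420/191113)*sqrt(241))*i.


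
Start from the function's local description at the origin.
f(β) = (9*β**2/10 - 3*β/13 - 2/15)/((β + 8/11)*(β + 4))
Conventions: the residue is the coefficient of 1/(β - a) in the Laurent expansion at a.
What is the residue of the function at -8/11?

The residue is 6023/38610.

At the order-1 pole -8/11 set g(β) = (β - (-8/11))*f(β) = (9*β**2/10 - 3*β/13 - 2/15)/(β + 4).
Simple pole: residue = g(a) at a = -8/11, which is 6023/38610.


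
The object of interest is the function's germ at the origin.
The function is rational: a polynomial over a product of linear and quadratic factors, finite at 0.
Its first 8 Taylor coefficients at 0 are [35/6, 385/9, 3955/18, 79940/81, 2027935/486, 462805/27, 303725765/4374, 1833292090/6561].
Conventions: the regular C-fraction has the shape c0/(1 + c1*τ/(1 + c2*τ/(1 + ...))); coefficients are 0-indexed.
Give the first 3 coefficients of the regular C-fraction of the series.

Taylor coefficients (read off): a_0 = 35/6, a_1 = 385/9, a_2 = 3955/18.
c0 = a_0 = 35/6. Peel one level at a time: if S = 1 + c*τ/S' with S'(0) = 1, then c is the τ-coefficient of S and S' = c*τ/(S - 1).
S_1 = c0/f = 1 + (-22/3)*τ + (145/9)*τ^2 + ...; c1 = -22/3.
S_2 = c1*τ/(S_1 - 1) = 1 + (145/66)*τ + ...; c2 = 145/66.

The regular C-fraction coefficients are [35/6, -22/3, 145/66].


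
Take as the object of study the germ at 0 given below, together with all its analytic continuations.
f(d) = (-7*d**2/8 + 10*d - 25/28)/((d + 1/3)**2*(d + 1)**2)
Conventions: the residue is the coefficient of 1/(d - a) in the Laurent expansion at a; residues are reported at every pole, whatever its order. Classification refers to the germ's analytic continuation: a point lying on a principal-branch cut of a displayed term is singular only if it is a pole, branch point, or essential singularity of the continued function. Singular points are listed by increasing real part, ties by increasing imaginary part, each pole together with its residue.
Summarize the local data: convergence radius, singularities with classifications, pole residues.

Denominator factor (d + 1/3)^2: pole of order 2 at -1/3, modulus 1/3.
Denominator factor (d + 1)^2: pole of order 2 at -1, modulus 1.
The radius of convergence is the smallest modulus among the singular points: 1/3.
At the order-2 pole -1 set g(d) = (d - (-1))^2*f(d) = (-7*d**2/8 + 10*d - 25/28)/(d + 1/3)**2.
Order-2 pole: residue = g'(a); g'(-1) = -11871/224, so the residue is -11871/224.
At the order-2 pole -1/3 set g(d) = (d - (-1/3))^2*f(d) = (-7*d**2/8 + 10*d - 25/28)/(d + 1)**2.
Order-2 pole: residue = g'(a); g'(-1/3) = 11871/224, so the residue is 11871/224.
List the singular points by increasing real part (a conjugate pair: the negative imaginary part first).

Radius of convergence at 0: 1/3.
At -1: a pole of order 2; residue -11871/224.
At -1/3: a pole of order 2; residue 11871/224.


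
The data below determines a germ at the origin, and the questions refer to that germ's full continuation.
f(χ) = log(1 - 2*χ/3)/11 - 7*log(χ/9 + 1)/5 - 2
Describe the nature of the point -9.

The term (-7/5)*log(1 - χ/(-9)) has argument 1 - -9/(-9) = 0 at -9: a logarithmic (infinitely-sheeted) branch point; the remaining terms are analytic or single-valued there.

The point is a logarithmic branch point.


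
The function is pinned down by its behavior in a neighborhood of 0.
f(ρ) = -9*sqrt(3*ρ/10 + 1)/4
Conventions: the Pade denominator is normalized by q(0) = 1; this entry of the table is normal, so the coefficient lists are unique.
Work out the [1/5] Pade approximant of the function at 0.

The Pade approximant has numerator coefficients [-9/4, -99/160]; denominator coefficients [1, 1/8, -3/400, 27/32000, -27/256000, 567/51200000].

Taylor coefficients needed (expand at 0): a_0 = -9/4, a_1 = -27/80, a_2 = 81/3200, a_3 = -243/64000, a_4 = 729/1024000, a_5 = -15309/102400000, a_6 = 137781/4096000000.
Write the denominator as Q(ρ) = 1 + q1*ρ + q2*ρ^2 + q3*ρ^3 + q4*ρ^4 + q5*ρ^5. Requiring Q*f - P = O(ρ^7) with deg P <= 1 kills the coefficients of ρ^2..ρ^6 in Q*f:
  ρ^2: a_2 + q1*a_1 + q2*a_0 = 0, i.e. 81/3200 + (-27/80)*q1 + (-9/4)*q2 = 0.
  ρ^3: a_3 + q1*a_2 + q2*a_1 + q3*a_0 = 0, i.e. -243/64000 + (81/3200)*q1 + (-27/80)*q2 + (-9/4)*q3 = 0.
  ρ^4: a_4 + q1*a_3 + q2*a_2 + q3*a_1 + q4*a_0 = 0, i.e. 729/1024000 + (-243/64000)*q1 + (81/3200)*q2 + (-27/80)*q3 + (-9/4)*q4 = 0.
  ρ^5: a_5 + q1*a_4 + q2*a_3 + q3*a_2 + q4*a_1 + q5*a_0 = 0, i.e. -15309/102400000 + (729/1024000)*q1 + (-243/64000)*q2 + (81/3200)*q3 + (-27/80)*q4 + (-9/4)*q5 = 0.
  ρ^6: a_6 + q1*a_5 + q2*a_4 + q3*a_3 + q4*a_2 + q5*a_1 = 0, i.e. 137781/4096000000 + (-15309/102400000)*q1 + (729/1024000)*q2 + (-243/64000)*q3 + (81/3200)*q4 + (-27/80)*q5 = 0.
Solving this linear system: q1 = 1/8, q2 = -3/400, q3 = 27/32000, q4 = -27/256000, q5 = 567/51200000.
The numerator is Q*f truncated at degree 1: P0 = a_0 = -9/4; P1 = a_1 + q1*a_0 = -99/160.


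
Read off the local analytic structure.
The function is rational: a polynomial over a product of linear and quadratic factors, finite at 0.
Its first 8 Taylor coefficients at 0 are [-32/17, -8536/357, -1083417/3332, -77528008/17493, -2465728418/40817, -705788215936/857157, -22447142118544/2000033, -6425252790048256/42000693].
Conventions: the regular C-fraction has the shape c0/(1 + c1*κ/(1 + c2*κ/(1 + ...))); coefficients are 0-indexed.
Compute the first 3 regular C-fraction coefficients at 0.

Taylor coefficients (read off): a_0 = -32/17, a_1 = -8536/357, a_2 = -1083417/3332.
c0 = a_0 = -32/17. Peel one level at a time: if S = 1 + c*κ/S' with S'(0) = 1, then c is the κ-coefficient of S and S' = c*κ/(S - 1).
S_1 = c0/f = 1 + (-1067/84)*κ + (-642841/56448)*κ^2 + ...; c1 = -1067/84.
S_2 = c1*κ/(S_1 - 1) = 1 + (-642841/717024)*κ + ...; c2 = -642841/717024.

The regular C-fraction coefficients are [-32/17, -1067/84, -642841/717024].


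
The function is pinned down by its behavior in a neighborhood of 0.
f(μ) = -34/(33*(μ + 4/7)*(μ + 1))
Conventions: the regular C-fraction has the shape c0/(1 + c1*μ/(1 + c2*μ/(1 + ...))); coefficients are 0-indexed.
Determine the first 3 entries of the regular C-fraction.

The regular C-fraction coefficients are [-119/66, 11/4, -7/11].

Taylor coefficients (expand at 0): a_0 = -119/66, a_1 = 119/24, a_2 = -3689/352.
c0 = a_0 = -119/66. Peel one level at a time: if S = 1 + c*μ/S' with S'(0) = 1, then c is the μ-coefficient of S and S' = c*μ/(S - 1).
S_1 = c0/f = 1 + (11/4)*μ + (7/4)*μ^2 + ...; c1 = 11/4.
S_2 = c1*μ/(S_1 - 1) = 1 + (-7/11)*μ + ...; c2 = -7/11.


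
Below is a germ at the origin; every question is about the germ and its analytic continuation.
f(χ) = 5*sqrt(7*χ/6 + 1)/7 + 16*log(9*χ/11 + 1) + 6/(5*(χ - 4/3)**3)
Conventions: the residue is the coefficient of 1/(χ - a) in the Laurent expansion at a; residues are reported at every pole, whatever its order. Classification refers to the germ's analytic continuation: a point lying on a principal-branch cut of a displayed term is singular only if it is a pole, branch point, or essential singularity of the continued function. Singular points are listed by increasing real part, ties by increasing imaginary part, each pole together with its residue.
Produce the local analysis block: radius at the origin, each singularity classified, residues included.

Denominator factor (χ - 4/3)^3: pole of order 3 at 4/3, modulus 4/3.
Branch term (16)*log(1 - χ/(-11/9)): its argument vanishes at χ = -11/9, a logarithmic branch point, modulus 11/9.
Branch term (5/7)*sqrt(1 - χ/(-6/7)): its argument vanishes at χ = -6/7, a square-root branch point, modulus 6/7.
The radius of convergence is the smallest modulus among the singular points: 6/7.
The branch terms are analytic at 4/3 and contribute nothing to the residue; only the rational part matters.
At the order-3 pole 4/3 set g(χ) = (χ - (4/3))^3*(rational part) = 6/5.
Order-3 pole: residue = g''(a)/2; g''(4/3) = 0, so the residue is 0.
List the singular points by increasing real part (a conjugate pair: the negative imaginary part first).

Radius of convergence at 0: 6/7.
At -11/9: a logarithmic branch point.
At -6/7: an algebraic (square-root) branch point.
At 4/3: a pole of order 3; residue 0.


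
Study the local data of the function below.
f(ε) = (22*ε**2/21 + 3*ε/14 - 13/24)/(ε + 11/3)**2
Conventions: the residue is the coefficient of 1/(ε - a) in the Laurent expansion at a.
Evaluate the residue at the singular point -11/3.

At the order-2 pole -11/3 set g(ε) = (ε - (-11/3))^2*f(ε) = 22*ε**2/21 + 3*ε/14 - 13/24.
Order-2 pole: residue = g'(a); g'(-11/3) = -941/126, so the residue is -941/126.

The residue is -941/126.


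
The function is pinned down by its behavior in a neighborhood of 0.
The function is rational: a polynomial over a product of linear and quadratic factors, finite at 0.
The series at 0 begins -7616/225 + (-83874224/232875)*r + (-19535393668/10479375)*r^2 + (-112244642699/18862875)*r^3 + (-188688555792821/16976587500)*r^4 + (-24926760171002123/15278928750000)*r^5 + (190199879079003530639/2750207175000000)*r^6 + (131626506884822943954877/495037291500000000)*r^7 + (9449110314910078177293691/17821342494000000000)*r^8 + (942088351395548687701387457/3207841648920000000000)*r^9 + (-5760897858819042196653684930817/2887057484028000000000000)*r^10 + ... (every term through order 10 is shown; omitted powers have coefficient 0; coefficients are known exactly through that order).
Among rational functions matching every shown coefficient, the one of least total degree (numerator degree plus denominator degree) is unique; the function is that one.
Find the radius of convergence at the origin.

The radius of convergence is 1/2.

No rational of total degree below 9 reproduces all 11 coefficients; solving the [1/8] Pade equations on them gives f(r) = (32*r/23 + 17/25)/((r**2 - 7*r/10 + 1/4)**3*(r**2 + r/4 - 9/7)), whose expansion matches every shown term.
Denominator factor (r**2 - 7*r/10 + 1/4)^3: discriminant -51/100, complex-conjugate roots (7/20) + ((1/20)*sqrt(51))*i and (7/20) - ((1/20)*sqrt(51))*i; poles of order 3, moduli 1/2 and 1/2.
Denominator factor (r**2 + r/4 - 9/7): discriminant 583/112, real irrational roots -1/8 + (1/56)*sqrt(4081) and -1/8 - (1/56)*sqrt(4081); poles of order 1, moduli -1/8 + (1/56)*sqrt(4081) and 1/8 + (1/56)*sqrt(4081).
The radius of convergence is the smallest modulus among the singular points: 1/2.


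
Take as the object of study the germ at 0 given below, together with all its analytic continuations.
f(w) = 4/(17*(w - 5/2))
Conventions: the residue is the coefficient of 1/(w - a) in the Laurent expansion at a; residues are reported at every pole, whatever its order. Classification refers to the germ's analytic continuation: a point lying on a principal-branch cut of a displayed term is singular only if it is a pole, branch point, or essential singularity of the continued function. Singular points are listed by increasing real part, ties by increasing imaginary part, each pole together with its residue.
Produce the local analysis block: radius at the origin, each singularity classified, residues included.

Radius of convergence at 0: 5/2.
At 5/2: a pole of order 1; residue 4/17.

Denominator factor (w - 5/2): pole of order 1 at 5/2, modulus 5/2.
The radius of convergence is the smallest modulus among the singular points: 5/2.
At the order-1 pole 5/2 set g(w) = (w - (5/2))*f(w) = 4/17.
Simple pole: residue = g(a) at a = 5/2, which is 4/17.


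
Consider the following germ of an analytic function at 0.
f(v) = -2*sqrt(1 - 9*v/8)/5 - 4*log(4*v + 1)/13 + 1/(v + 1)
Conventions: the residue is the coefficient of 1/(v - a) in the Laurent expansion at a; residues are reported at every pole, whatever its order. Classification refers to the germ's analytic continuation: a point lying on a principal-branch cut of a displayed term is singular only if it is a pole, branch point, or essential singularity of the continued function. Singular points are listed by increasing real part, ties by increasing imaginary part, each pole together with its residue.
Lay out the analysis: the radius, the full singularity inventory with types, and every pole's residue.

Radius of convergence at 0: 1/4.
At -1: a pole of order 1; residue 1.
At -1/4: a logarithmic branch point.
At 8/9: an algebraic (square-root) branch point.

Denominator factor (v + 1): pole of order 1 at -1, modulus 1.
Branch term (-4/13)*log(1 - v/(-1/4)): its argument vanishes at v = -1/4, a logarithmic branch point, modulus 1/4.
Branch term (-2/5)*sqrt(1 - v/(8/9)): its argument vanishes at v = 8/9, a square-root branch point, modulus 8/9.
The radius of convergence is the smallest modulus among the singular points: 1/4.
The branch terms are analytic at -1 and contribute nothing to the residue; only the rational part matters.
At the order-1 pole -1 set g(v) = (v - (-1))*(rational part) = 1.
Simple pole: residue = g(a) at a = -1, which is 1.
List the singular points by increasing real part (a conjugate pair: the negative imaginary part first).
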